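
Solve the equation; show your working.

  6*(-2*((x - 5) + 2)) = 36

Step 1. [6*(-2*((x - 5) + 2)) = 36] 6·(inner) — divide through by 6 ⇒ div: -2*((x - 5) + 2) = 6.
Step 2. [-2*((x - 5) + 2) = 6] divide by the outer -2 ⇒ div: (x - 5) + 2 = -3.
Step 3. [(x - 5) + 2 = -3] subtract 2: x sits inside (… + 2) ⇒ sub: x - 5 = -5.
Step 4. [x - 5 = -5] 5 comes off first (add 5). So sub: x = 0.

Answer: x ∈ {0}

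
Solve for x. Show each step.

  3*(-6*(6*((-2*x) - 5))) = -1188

Step 1. [3*(-6*(6*((-2*x) - 5))) = -1188] divide by the outer 3. So div: -6*(6*((-2*x) - 5)) = -396.
Step 2. [-6*(6*((-2*x) - 5)) = -396] -6 out front; divide by -6. So div: 6*((-2*x) - 5) = 66.
Step 3. [6*((-2*x) - 5) = 66] leading coefficient 6: divide by 6, so div: (-2*x) - 5 = 11.
Step 4. [(-2*x) - 5 = 11] the outer -5 inverts by adding 5, so sub: -2*x = 16.
Step 5. [-2*x = 16] leading coefficient -2: divide by -2 ⇒ div: x = -8.

Answer: x ∈ {-8}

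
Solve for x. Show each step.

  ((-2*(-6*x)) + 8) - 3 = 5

Step 1. [((-2*(-6*x)) + 8) - 3 = 5] 3 comes off first (add 3) ⇒ sub: (-2*(-6*x)) + 8 = 8.
Step 2. [(-2*(-6*x)) + 8 = 8] common factor -2 (LHS and 8) — divide through ⇒ factor: (-6*x) - 4 = -4.
Step 3. [(-6*x) - 4 = -4] -4 is outermost — add 4 both sides. So sub: -6*x = 0.
Step 4. [-6*x = 0] divide by the outer -6. So div: x = 0.

Answer: x ∈ {0}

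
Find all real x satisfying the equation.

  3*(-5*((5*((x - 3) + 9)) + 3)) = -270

Step 1. [3*(-5*((5*((x - 3) + 9)) + 3)) = -270] divide by the outer 3. So div: -5*((5*((x - 3) + 9)) + 3) = -90.
Step 2. [-5*((5*((x - 3) + 9)) + 3) = -90] leading coefficient -5: divide by -5. So div: (5*((x - 3) + 9)) + 3 = 18.
Step 3. [(5*((x - 3) + 9)) + 3 = 18] the outer +3 inverts by subtracting 3, so sub: 5*((x - 3) + 9) = 15.
Step 4. [5*((x - 3) + 9) = 15] LHS = 5·(…); ÷5 both sides ⇒ div: (x - 3) + 9 = 3.
Step 5. [(x - 3) + 9 = 3] peel the +9: subtract 9 from each side, so sub: x - 3 = -6.
Step 6. [x - 3 = -6] peel the -3: add 3 from each side. So sub: x = -3.

Answer: x ∈ {-3}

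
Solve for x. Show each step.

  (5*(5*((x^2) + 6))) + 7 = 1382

Step 1. [(5*(5*((x^2) + 6))) + 7 = 1382] the outer +7 inverts by subtracting 7 ⇒ sub: 5*(5*((x^2) + 6)) = 1375.
Step 2. [5*(5*((x^2) + 6)) = 1375] leading coefficient 5: divide by 5, so div: 5*((x^2) + 6) = 275.
Step 3. [5*((x^2) + 6) = 275] 5 out front; divide by 5. So div: (x^2) + 6 = 55.
Step 4. [(x^2) + 6 = 55] 6 comes off first (subtract 6) ⇒ sub: x^2 = 49.
Step 5. [x^2 = 49] LHS squared, RHS 49 ≥ 0: apply √ (±), so sqrt: x = 7 or -7.

Answer: x ∈ {-7, 7}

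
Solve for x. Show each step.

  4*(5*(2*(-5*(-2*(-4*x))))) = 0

Step 1. [4*(5*(2*(-5*(-2*(-4*x))))) = 0] leading coefficient 4: divide by 4, so div: 5*(2*(-5*(-2*(-4*x)))) = 0.
Step 2. [5*(2*(-5*(-2*(-4*x)))) = 0] LHS = 5·(…); ÷5 both sides ⇒ div: 2*(-5*(-2*(-4*x))) = 0.
Step 3. [2*(-5*(-2*(-4*x))) = 0] LHS = 2·(…); ÷2 both sides, so div: -5*(-2*(-4*x)) = 0.
Step 4. [-5*(-2*(-4*x)) = 0] -5·(inner) — divide through by -5. So div: -2*(-4*x) = 0.
Step 5. [-2*(-4*x) = 0] divide by the outer -2 ⇒ div: -4*x = 0.
Step 6. [-4*x = 0] -4 out front; divide by -4, so div: x = 0.

Answer: x ∈ {0}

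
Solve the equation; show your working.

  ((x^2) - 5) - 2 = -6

Step 1. [((x^2) - 5) - 2 = -6] peel the -2: add 2 from each side, so sub: (x^2) - 5 = -4.
Step 2. [(x^2) - 5 = -4] peel the -5: add 5 from each side. So sub: x^2 = 1.
Step 3. [x^2 = 1] √ both sides: 1 ≥ 0 gives two branches. So sqrt: x = 1 or -1.

Answer: x ∈ {-1, 1}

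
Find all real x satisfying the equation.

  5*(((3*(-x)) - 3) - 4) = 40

Step 1. [5*(((3*(-x)) - 3) - 4) = 40] 5·(inner) — divide through by 5. So div: ((3*(-x)) - 3) - 4 = 8.
Step 2. [((3*(-x)) - 3) - 4 = 8] the outer -4 inverts by adding 4. So sub: (3*(-x)) - 3 = 12.
Step 3. [(3*(-x)) - 3 = 12] peel the -3: add 3 from each side, so sub: 3*(-x) = 15.
Step 4. [3*(-x) = 15] leading coefficient 3: divide by 3 ⇒ div: -x = 5.
Step 5. [-x = 5] LHS negated; negate both sides, so neg: x = -5.

Answer: x ∈ {-5}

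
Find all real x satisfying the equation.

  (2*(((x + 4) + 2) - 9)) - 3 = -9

Step 1. [(2*(((x + 4) + 2) - 9)) - 3 = -9] -3 is outermost — add 3 both sides ⇒ sub: 2*(((x + 4) + 2) - 9) = -6.
Step 2. [2*(((x + 4) + 2) - 9) = -6] 2·(inner) — divide through by 2 ⇒ div: ((x + 4) + 2) - 9 = -3.
Step 3. [((x + 4) + 2) - 9 = -3] add 9: x sits inside (… - 9), so sub: (x + 4) + 2 = 6.
Step 4. [(x + 4) + 2 = 6] peel the +2: subtract 2 from each side, so sub: x + 4 = 4.
Step 5. [x + 4 = 4] 4 comes off first (subtract 4), so sub: x = 0.

Answer: x ∈ {0}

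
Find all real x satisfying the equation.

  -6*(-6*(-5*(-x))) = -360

Step 1. [-6*(-6*(-5*(-x))) = -360] -6 out front; divide by -6 ⇒ div: -6*(-5*(-x)) = 60.
Step 2. [-6*(-5*(-x)) = 60] leading coefficient -6: divide by -6, so div: -5*(-x) = -10.
Step 3. [-5*(-x) = -10] -5 out front; divide by -5. So div: -x = 2.
Step 4. [-x = 2] LHS negated; negate both sides ⇒ neg: x = -2.

Answer: x ∈ {-2}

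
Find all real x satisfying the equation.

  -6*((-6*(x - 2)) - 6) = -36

Step 1. [-6*((-6*(x - 2)) - 6) = -36] -6·(inner) — divide through by -6, so div: (-6*(x - 2)) - 6 = 6.
Step 2. [(-6*(x - 2)) - 6 = 6] peel the -6: add 6 from each side ⇒ sub: -6*(x - 2) = 12.
Step 3. [-6*(x - 2) = 12] divide by the outer -6 ⇒ div: x - 2 = -2.
Step 4. [x - 2 = -2] peel the -2: add 2 from each side. So sub: x = 0.

Answer: x ∈ {0}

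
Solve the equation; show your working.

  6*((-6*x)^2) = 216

Step 1. [6*((-6*x)^2) = 216] 6 out front; divide by 6 ⇒ div: (-6*x)^2 = 36.
Step 2. [(-6*x)^2 = 36] LHS squared, RHS 36 ≥ 0: apply √ (±) ⇒ sqrt: -6*x = 6 or -6.
Step 3. [-6*x = 6 or -6] LHS = -6·(…); ÷-6 both sides. So div: x = -1 or 1.

Answer: x ∈ {-1, 1}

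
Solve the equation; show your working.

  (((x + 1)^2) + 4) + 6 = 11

Step 1. [(((x + 1)^2) + 4) + 6 = 11] +6 is outermost — subtract 6 both sides ⇒ sub: ((x + 1)^2) + 4 = 5.
Step 2. [((x + 1)^2) + 4 = 5] +4 is outermost — subtract 4 both sides ⇒ sub: (x + 1)^2 = 1.
Step 3. [(x + 1)^2 = 1] 1 ≥ 0, LHS is (·)² — take ±√. So sqrt: x + 1 = 1 or -1.
Step 4. [x + 1 = 1 or -1] subtract 1: x sits inside (… + 1), so sub: x = 0 or -2.

Answer: x ∈ {-2, 0}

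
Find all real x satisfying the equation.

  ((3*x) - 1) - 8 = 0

Step 1. [((3*x) - 1) - 8 = 0] the outer -8 inverts by adding 8. So sub: (3*x) - 1 = 8.
Step 2. [(3*x) - 1 = 8] -1 is outermost — add 1 both sides, so sub: 3*x = 9.
Step 3. [3*x = 9] leading coefficient 3: divide by 3 ⇒ div: x = 3.

Answer: x ∈ {3}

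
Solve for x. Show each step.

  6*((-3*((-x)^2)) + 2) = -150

Step 1. [6*((-3*((-x)^2)) + 2) = -150] LHS = 6·(…); ÷6 both sides ⇒ div: (-3*((-x)^2)) + 2 = -25.
Step 2. [(-3*((-x)^2)) + 2 = -25] 2 comes off first (subtract 2), so sub: -3*((-x)^2) = -27.
Step 3. [-3*((-x)^2) = -27] LHS = -3·(…); ÷-3 both sides. So div: (-x)^2 = 9.
Step 4. [(-x)^2 = 9] LHS squared, RHS 9 ≥ 0: apply √ (±). So sqrt: -x = 3 or -3.
Step 5. [-x = 3 or -3] flip signs both sides, so neg: x = -3 or 3.

Answer: x ∈ {-3, 3}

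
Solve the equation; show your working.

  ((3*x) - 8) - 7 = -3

Step 1. [((3*x) - 8) - 7 = -3] the outer -7 inverts by adding 7, so sub: (3*x) - 8 = 4.
Step 2. [(3*x) - 8 = 4] add 8: x sits inside (… - 8) ⇒ sub: 3*x = 12.
Step 3. [3*x = 12] 3 out front; divide by 3 ⇒ div: x = 4.

Answer: x ∈ {4}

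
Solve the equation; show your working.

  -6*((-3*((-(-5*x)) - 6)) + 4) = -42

Step 1. [-6*((-3*((-(-5*x)) - 6)) + 4) = -42] -6·(inner) — divide through by -6, so div: (-3*((-(-5*x)) - 6)) + 4 = 7.
Step 2. [(-3*((-(-5*x)) - 6)) + 4 = 7] +4 is outermost — subtract 4 both sides, so sub: -3*((-(-5*x)) - 6) = 3.
Step 3. [-3*((-(-5*x)) - 6) = 3] -3·(inner) — divide through by -3. So div: (-(-5*x)) - 6 = -1.
Step 4. [(-(-5*x)) - 6 = -1] the outer -6 inverts by adding 6, so sub: -(-5*x) = 5.
Step 5. [-(-5*x) = 5] LHS negated; negate both sides, so neg: -5*x = -5.
Step 6. [-5*x = -5] -5·(inner) — divide through by -5 ⇒ div: x = 1.

Answer: x ∈ {1}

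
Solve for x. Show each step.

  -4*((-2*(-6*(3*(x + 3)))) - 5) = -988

Step 1. [-4*((-2*(-6*(3*(x + 3)))) - 5) = -988] -4 out front; divide by -4. So div: (-2*(-6*(3*(x + 3)))) - 5 = 247.
Step 2. [(-2*(-6*(3*(x + 3)))) - 5 = 247] 5 comes off first (add 5), so sub: -2*(-6*(3*(x + 3))) = 252.
Step 3. [-2*(-6*(3*(x + 3))) = 252] divide by the outer -2 ⇒ div: -6*(3*(x + 3)) = -126.
Step 4. [-6*(3*(x + 3)) = -126] divide by the outer -6, so div: 3*(x + 3) = 21.
Step 5. [3*(x + 3) = 21] 3 out front; divide by 3. So div: x + 3 = 7.
Step 6. [x + 3 = 7] +3 is outermost — subtract 3 both sides ⇒ sub: x = 4.

Answer: x ∈ {4}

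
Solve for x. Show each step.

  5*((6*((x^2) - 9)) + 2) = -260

Step 1. [5*((6*((x^2) - 9)) + 2) = -260] LHS = 5·(…); ÷5 both sides. So div: (6*((x^2) - 9)) + 2 = -52.
Step 2. [(6*((x^2) - 9)) + 2 = -52] +2 is outermost — subtract 2 both sides. So sub: 6*((x^2) - 9) = -54.
Step 3. [6*((x^2) - 9) = -54] 6 out front; divide by 6, so div: (x^2) - 9 = -9.
Step 4. [(x^2) - 9 = -9] 9 comes off first (add 9). So sub: x^2 = 0.
Step 5. [x^2 = 0] LHS squared, RHS 0 ≥ 0: apply √ (±). So sqrt: x = 0.

Answer: x ∈ {0}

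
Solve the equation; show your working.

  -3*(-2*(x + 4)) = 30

Step 1. [-3*(-2*(x + 4)) = 30] divide by the outer -3. So div: -2*(x + 4) = -10.
Step 2. [-2*(x + 4) = -10] LHS = -2·(…); ÷-2 both sides ⇒ div: x + 4 = 5.
Step 3. [x + 4 = 5] the outer +4 inverts by subtracting 4, so sub: x = 1.

Answer: x ∈ {1}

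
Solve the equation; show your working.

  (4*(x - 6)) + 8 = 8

Step 1. [(4*(x - 6)) + 8 = 8] 4 | LHS and 4 | 8: pull 4 out. So factor: (x - 6) + 2 = 2.
Step 2. [(x - 6) + 2 = 2] the outer +2 inverts by subtracting 2 ⇒ sub: x - 6 = 0.
Step 3. [x - 6 = 0] peel the -6: add 6 from each side. So sub: x = 6.

Answer: x ∈ {6}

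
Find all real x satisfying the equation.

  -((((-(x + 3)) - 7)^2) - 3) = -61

Step 1. [-((((-(x + 3)) - 7)^2) - 3) = -61] LHS negated; negate both sides ⇒ neg: (((-(x + 3)) - 7)^2) - 3 = 61.
Step 2. [(((-(x + 3)) - 7)^2) - 3 = 61] -3 is outermost — add 3 both sides, so sub: ((-(x + 3)) - 7)^2 = 64.
Step 3. [((-(x + 3)) - 7)^2 = 64] 64 ≥ 0, LHS is (·)² — take ±√. So sqrt: (-(x + 3)) - 7 = 8 or -8.
Step 4. [(-(x + 3)) - 7 = 8 or -8] 7 comes off first (add 7). So sub: -(x + 3) = 15 or -1.
Step 5. [-(x + 3) = 15 or -1] LHS negated; negate both sides ⇒ neg: x + 3 = -15 or 1.
Step 6. [x + 3 = -15 or 1] the outer +3 inverts by subtracting 3, so sub: x = -18 or -2.

Answer: x ∈ {-18, -2}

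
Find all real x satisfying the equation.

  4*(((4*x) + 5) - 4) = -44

Step 1. [4*(((4*x) + 5) - 4) = -44] 4 out front; divide by 4, so div: ((4*x) + 5) - 4 = -11.
Step 2. [((4*x) + 5) - 4 = -11] peel the -4: add 4 from each side ⇒ sub: (4*x) + 5 = -7.
Step 3. [(4*x) + 5 = -7] 5 comes off first (subtract 5) ⇒ sub: 4*x = -12.
Step 4. [4*x = -12] leading coefficient 4: divide by 4. So div: x = -3.

Answer: x ∈ {-3}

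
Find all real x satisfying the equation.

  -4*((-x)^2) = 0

Step 1. [-4*((-x)^2) = 0] LHS = -4·(…); ÷-4 both sides, so div: (-x)^2 = 0.
Step 2. [(-x)^2 = 0] LHS squared, RHS 0 ≥ 0: apply √ (±) ⇒ sqrt: -x = 0.
Step 3. [-x = 0] leading − — multiply by −1. So neg: x = 0.

Answer: x ∈ {0}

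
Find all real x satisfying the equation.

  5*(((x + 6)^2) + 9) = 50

Step 1. [5*(((x + 6)^2) + 9) = 50] 5·(inner) — divide through by 5 ⇒ div: ((x + 6)^2) + 9 = 10.
Step 2. [((x + 6)^2) + 9 = 10] 9 comes off first (subtract 9). So sub: (x + 6)^2 = 1.
Step 3. [(x + 6)^2 = 1] √ both sides: 1 ≥ 0 gives two branches. So sqrt: x + 6 = 1 or -1.
Step 4. [x + 6 = 1 or -1] 6 comes off first (subtract 6) ⇒ sub: x = -5 or -7.

Answer: x ∈ {-7, -5}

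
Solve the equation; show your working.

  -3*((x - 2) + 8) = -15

Step 1. [-3*((x - 2) + 8) = -15] leading coefficient -3: divide by -3, so div: (x - 2) + 8 = 5.
Step 2. [(x - 2) + 8 = 5] the outer +8 inverts by subtracting 8, so sub: x - 2 = -3.
Step 3. [x - 2 = -3] the outer -2 inverts by adding 2 ⇒ sub: x = -1.

Answer: x ∈ {-1}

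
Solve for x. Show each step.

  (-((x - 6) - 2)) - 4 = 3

Step 1. [(-((x - 6) - 2)) - 4 = 3] peel the -4: add 4 from each side. So sub: -((x - 6) - 2) = 7.
Step 2. [-((x - 6) - 2) = 7] leading − — multiply by −1, so neg: (x - 6) - 2 = -7.
Step 3. [(x - 6) - 2 = -7] peel the -2: add 2 from each side ⇒ sub: x - 6 = -5.
Step 4. [x - 6 = -5] peel the -6: add 6 from each side. So sub: x = 1.

Answer: x ∈ {1}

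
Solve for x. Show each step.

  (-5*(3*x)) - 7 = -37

Step 1. [(-5*(3*x)) - 7 = -37] 7 comes off first (add 7) ⇒ sub: -5*(3*x) = -30.
Step 2. [-5*(3*x) = -30] leading coefficient -5: divide by -5 ⇒ div: 3*x = 6.
Step 3. [3*x = 6] 3 out front; divide by 3 ⇒ div: x = 2.

Answer: x ∈ {2}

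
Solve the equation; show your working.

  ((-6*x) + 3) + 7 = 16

Step 1. [((-6*x) + 3) + 7 = 16] +7 is outermost — subtract 7 both sides. So sub: (-6*x) + 3 = 9.
Step 2. [(-6*x) + 3 = 9] +3 is outermost — subtract 3 both sides ⇒ sub: -6*x = 6.
Step 3. [-6*x = 6] leading coefficient -6: divide by -6 ⇒ div: x = -1.

Answer: x ∈ {-1}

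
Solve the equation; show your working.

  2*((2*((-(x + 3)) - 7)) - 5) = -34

Step 1. [2*((2*((-(x + 3)) - 7)) - 5) = -34] 2·(inner) — divide through by 2 ⇒ div: (2*((-(x + 3)) - 7)) - 5 = -17.
Step 2. [(2*((-(x + 3)) - 7)) - 5 = -17] the outer -5 inverts by adding 5, so sub: 2*((-(x + 3)) - 7) = -12.
Step 3. [2*((-(x + 3)) - 7) = -12] leading coefficient 2: divide by 2. So div: (-(x + 3)) - 7 = -6.
Step 4. [(-(x + 3)) - 7 = -6] add 7: x sits inside (… - 7) ⇒ sub: -(x + 3) = 1.
Step 5. [-(x + 3) = 1] leading − — multiply by −1 ⇒ neg: x + 3 = -1.
Step 6. [x + 3 = -1] the outer +3 inverts by subtracting 3, so sub: x = -4.

Answer: x ∈ {-4}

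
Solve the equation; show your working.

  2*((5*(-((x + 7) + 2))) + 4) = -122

Step 1. [2*((5*(-((x + 7) + 2))) + 4) = -122] divide by the outer 2. So div: (5*(-((x + 7) + 2))) + 4 = -61.
Step 2. [(5*(-((x + 7) + 2))) + 4 = -61] 4 comes off first (subtract 4). So sub: 5*(-((x + 7) + 2)) = -65.
Step 3. [5*(-((x + 7) + 2)) = -65] LHS = 5·(…); ÷5 both sides ⇒ div: -((x + 7) + 2) = -13.
Step 4. [-((x + 7) + 2) = -13] flip signs both sides ⇒ neg: (x + 7) + 2 = 13.
Step 5. [(x + 7) + 2 = 13] peel the +2: subtract 2 from each side. So sub: x + 7 = 11.
Step 6. [x + 7 = 11] the outer +7 inverts by subtracting 7. So sub: x = 4.

Answer: x ∈ {4}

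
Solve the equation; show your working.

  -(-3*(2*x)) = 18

Step 1. [-(-3*(2*x)) = 18] leading − — multiply by −1. So neg: -3*(2*x) = -18.
Step 2. [-3*(2*x) = -18] -3·(inner) — divide through by -3, so div: 2*x = 6.
Step 3. [2*x = 6] 2 out front; divide by 2. So div: x = 3.

Answer: x ∈ {3}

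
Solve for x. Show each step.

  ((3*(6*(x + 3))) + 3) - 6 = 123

Step 1. [((3*(6*(x + 3))) + 3) - 6 = 123] -6 is outermost — add 6 both sides. So sub: (3*(6*(x + 3))) + 3 = 129.
Step 2. [(3*(6*(x + 3))) + 3 = 129] the outer +3 inverts by subtracting 3 ⇒ sub: 3*(6*(x + 3)) = 126.
Step 3. [3*(6*(x + 3)) = 126] 3·(inner) — divide through by 3, so div: 6*(x + 3) = 42.
Step 4. [6*(x + 3) = 42] LHS = 6·(…); ÷6 both sides. So div: x + 3 = 7.
Step 5. [x + 3 = 7] +3 is outermost — subtract 3 both sides, so sub: x = 4.

Answer: x ∈ {4}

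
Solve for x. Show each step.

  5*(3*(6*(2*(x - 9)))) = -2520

Step 1. [5*(3*(6*(2*(x - 9)))) = -2520] LHS = 5·(…); ÷5 both sides ⇒ div: 3*(6*(2*(x - 9))) = -504.
Step 2. [3*(6*(2*(x - 9))) = -504] LHS = 3·(…); ÷3 both sides, so div: 6*(2*(x - 9)) = -168.
Step 3. [6*(2*(x - 9)) = -168] LHS = 6·(…); ÷6 both sides. So div: 2*(x - 9) = -28.
Step 4. [2*(x - 9) = -28] 2·(inner) — divide through by 2, so div: x - 9 = -14.
Step 5. [x - 9 = -14] the outer -9 inverts by adding 9. So sub: x = -5.

Answer: x ∈ {-5}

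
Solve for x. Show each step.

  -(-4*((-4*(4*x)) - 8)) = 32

Step 1. [-(-4*((-4*(4*x)) - 8)) = 32] leading − — multiply by −1, so neg: -4*((-4*(4*x)) - 8) = -32.
Step 2. [-4*((-4*(4*x)) - 8) = -32] divide by the outer -4, so div: (-4*(4*x)) - 8 = 8.
Step 3. [(-4*(4*x)) - 8 = 8] add 8: x sits inside (… - 8) ⇒ sub: -4*(4*x) = 16.
Step 4. [-4*(4*x) = 16] -4·(inner) — divide through by -4, so div: 4*x = -4.
Step 5. [4*x = -4] LHS = 4·(…); ÷4 both sides ⇒ div: x = -1.

Answer: x ∈ {-1}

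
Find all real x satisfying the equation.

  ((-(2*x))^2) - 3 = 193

Step 1. [((-(2*x))^2) - 3 = 193] peel the -3: add 3 from each side ⇒ sub: (-(2*x))^2 = 196.
Step 2. [(-(2*x))^2 = 196] LHS squared, RHS 196 ≥ 0: apply √ (±), so sqrt: -(2*x) = 14 or -14.
Step 3. [-(2*x) = 14 or -14] leading − — multiply by −1 ⇒ neg: 2*x = -14 or 14.
Step 4. [2*x = -14 or 14] 2 out front; divide by 2, so div: x = -7 or 7.

Answer: x ∈ {-7, 7}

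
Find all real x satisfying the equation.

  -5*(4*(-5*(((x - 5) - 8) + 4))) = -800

Step 1. [-5*(4*(-5*(((x - 5) - 8) + 4))) = -800] LHS = -5·(…); ÷-5 both sides ⇒ div: 4*(-5*(((x - 5) - 8) + 4)) = 160.
Step 2. [4*(-5*(((x - 5) - 8) + 4)) = 160] 4·(inner) — divide through by 4, so div: -5*(((x - 5) - 8) + 4) = 40.
Step 3. [-5*(((x - 5) - 8) + 4) = 40] divide by the outer -5 ⇒ div: ((x - 5) - 8) + 4 = -8.
Step 4. [((x - 5) - 8) + 4 = -8] +4 is outermost — subtract 4 both sides. So sub: (x - 5) - 8 = -12.
Step 5. [(x - 5) - 8 = -12] peel the -8: add 8 from each side ⇒ sub: x - 5 = -4.
Step 6. [x - 5 = -4] peel the -5: add 5 from each side ⇒ sub: x = 1.

Answer: x ∈ {1}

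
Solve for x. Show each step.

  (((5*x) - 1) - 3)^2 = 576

Step 1. [(((5*x) - 1) - 3)^2 = 576] LHS squared, RHS 576 ≥ 0: apply √ (±), so sqrt: ((5*x) - 1) - 3 = 24 or -24.
Step 2. [((5*x) - 1) - 3 = 24 or -24] peel the -3: add 3 from each side. So sub: (5*x) - 1 = 27 or -21.
Step 3. [(5*x) - 1 = 27 or -21] 1 comes off first (add 1) ⇒ sub: 5*x = 28 or -20.
Step 4. [5*x = 28 or -20] 5 out front; divide by 5. So div: x = 28/5 or -4.

Answer: x ∈ {-4, 28/5}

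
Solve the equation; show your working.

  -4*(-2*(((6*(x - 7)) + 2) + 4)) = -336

Step 1. [-4*(-2*(((6*(x - 7)) + 2) + 4)) = -336] -4·(inner) — divide through by -4, so div: -2*(((6*(x - 7)) + 2) + 4) = 84.
Step 2. [-2*(((6*(x - 7)) + 2) + 4) = 84] divide by the outer -2. So div: ((6*(x - 7)) + 2) + 4 = -42.
Step 3. [((6*(x - 7)) + 2) + 4 = -42] 4 comes off first (subtract 4). So sub: (6*(x - 7)) + 2 = -46.
Step 4. [(6*(x - 7)) + 2 = -46] 2 comes off first (subtract 2), so sub: 6*(x - 7) = -48.
Step 5. [6*(x - 7) = -48] LHS = 6·(…); ÷6 both sides ⇒ div: x - 7 = -8.
Step 6. [x - 7 = -8] the outer -7 inverts by adding 7, so sub: x = -1.

Answer: x ∈ {-1}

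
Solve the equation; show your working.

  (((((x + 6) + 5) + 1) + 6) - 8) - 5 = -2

Step 1. [(((((x + 6) + 5) + 1) + 6) - 8) - 5 = -2] -5 is outermost — add 5 both sides, so sub: ((((x + 6) + 5) + 1) + 6) - 8 = 3.
Step 2. [((((x + 6) + 5) + 1) + 6) - 8 = 3] add 8: x sits inside (… - 8). So sub: (((x + 6) + 5) + 1) + 6 = 11.
Step 3. [(((x + 6) + 5) + 1) + 6 = 11] the outer +6 inverts by subtracting 6, so sub: ((x + 6) + 5) + 1 = 5.
Step 4. [((x + 6) + 5) + 1 = 5] +1 is outermost — subtract 1 both sides ⇒ sub: (x + 6) + 5 = 4.
Step 5. [(x + 6) + 5 = 4] +5 is outermost — subtract 5 both sides, so sub: x + 6 = -1.
Step 6. [x + 6 = -1] subtract 6: x sits inside (… + 6). So sub: x = -7.

Answer: x ∈ {-7}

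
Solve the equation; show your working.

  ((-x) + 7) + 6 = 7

Step 1. [((-x) + 7) + 6 = 7] the outer +6 inverts by subtracting 6 ⇒ sub: (-x) + 7 = 1.
Step 2. [(-x) + 7 = 1] +7 is outermost — subtract 7 both sides ⇒ sub: -x = -6.
Step 3. [-x = -6] LHS negated; negate both sides. So neg: x = 6.

Answer: x ∈ {6}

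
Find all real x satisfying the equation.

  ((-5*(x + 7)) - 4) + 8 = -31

Step 1. [((-5*(x + 7)) - 4) + 8 = -31] peel the +8: subtract 8 from each side, so sub: (-5*(x + 7)) - 4 = -39.
Step 2. [(-5*(x + 7)) - 4 = -39] peel the -4: add 4 from each side, so sub: -5*(x + 7) = -35.
Step 3. [-5*(x + 7) = -35] leading coefficient -5: divide by -5 ⇒ div: x + 7 = 7.
Step 4. [x + 7 = 7] the outer +7 inverts by subtracting 7 ⇒ sub: x = 0.

Answer: x ∈ {0}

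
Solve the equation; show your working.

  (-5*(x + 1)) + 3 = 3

Step 1. [(-5*(x + 1)) + 3 = 3] peel the +3: subtract 3 from each side. So sub: -5*(x + 1) = 0.
Step 2. [-5*(x + 1) = 0] -5·(inner) — divide through by -5. So div: x + 1 = 0.
Step 3. [x + 1 = 0] peel the +1: subtract 1 from each side. So sub: x = -1.

Answer: x ∈ {-1}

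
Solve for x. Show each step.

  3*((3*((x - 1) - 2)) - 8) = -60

Step 1. [3*((3*((x - 1) - 2)) - 8) = -60] 3·(inner) — divide through by 3. So div: (3*((x - 1) - 2)) - 8 = -20.
Step 2. [(3*((x - 1) - 2)) - 8 = -20] peel the -8: add 8 from each side ⇒ sub: 3*((x - 1) - 2) = -12.
Step 3. [3*((x - 1) - 2) = -12] LHS = 3·(…); ÷3 both sides ⇒ div: (x - 1) - 2 = -4.
Step 4. [(x - 1) - 2 = -4] 2 comes off first (add 2). So sub: x - 1 = -2.
Step 5. [x - 1 = -2] peel the -1: add 1 from each side. So sub: x = -1.

Answer: x ∈ {-1}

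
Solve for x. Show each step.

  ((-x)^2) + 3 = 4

Step 1. [((-x)^2) + 3 = 4] 3 comes off first (subtract 3) ⇒ sub: (-x)^2 = 1.
Step 2. [(-x)^2 = 1] LHS squared, RHS 1 ≥ 0: apply √ (±) ⇒ sqrt: -x = 1 or -1.
Step 3. [-x = 1 or -1] flip signs both sides ⇒ neg: x = -1 or 1.

Answer: x ∈ {-1, 1}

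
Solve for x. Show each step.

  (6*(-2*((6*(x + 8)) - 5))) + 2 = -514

Step 1. [(6*(-2*((6*(x + 8)) - 5))) + 2 = -514] peel the +2: subtract 2 from each side. So sub: 6*(-2*((6*(x + 8)) - 5)) = -516.
Step 2. [6*(-2*((6*(x + 8)) - 5)) = -516] divide by the outer 6, so div: -2*((6*(x + 8)) - 5) = -86.
Step 3. [-2*((6*(x + 8)) - 5) = -86] divide by the outer -2. So div: (6*(x + 8)) - 5 = 43.
Step 4. [(6*(x + 8)) - 5 = 43] add 5: x sits inside (… - 5), so sub: 6*(x + 8) = 48.
Step 5. [6*(x + 8) = 48] leading coefficient 6: divide by 6, so div: x + 8 = 8.
Step 6. [x + 8 = 8] the outer +8 inverts by subtracting 8 ⇒ sub: x = 0.

Answer: x ∈ {0}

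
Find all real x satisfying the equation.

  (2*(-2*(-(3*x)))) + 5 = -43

Step 1. [(2*(-2*(-(3*x)))) + 5 = -43] peel the +5: subtract 5 from each side ⇒ sub: 2*(-2*(-(3*x))) = -48.
Step 2. [2*(-2*(-(3*x))) = -48] 2 out front; divide by 2 ⇒ div: -2*(-(3*x)) = -24.
Step 3. [-2*(-(3*x)) = -24] -2·(inner) — divide through by -2 ⇒ div: -(3*x) = 12.
Step 4. [-(3*x) = 12] LHS negated; negate both sides, so neg: 3*x = -12.
Step 5. [3*x = -12] LHS = 3·(…); ÷3 both sides. So div: x = -4.

Answer: x ∈ {-4}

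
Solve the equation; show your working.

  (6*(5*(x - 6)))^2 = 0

Step 1. [(6*(5*(x - 6)))^2 = 0] 0 ≥ 0, LHS is (·)² — take ±√ ⇒ sqrt: 6*(5*(x - 6)) = 0.
Step 2. [6*(5*(x - 6)) = 0] divide by the outer 6, so div: 5*(x - 6) = 0.
Step 3. [5*(x - 6) = 0] leading coefficient 5: divide by 5, so div: x - 6 = 0.
Step 4. [x - 6 = 0] peel the -6: add 6 from each side, so sub: x = 6.

Answer: x ∈ {6}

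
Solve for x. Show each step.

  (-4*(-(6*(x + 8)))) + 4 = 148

Step 1. [(-4*(-(6*(x + 8)))) + 4 = 148] -4 divides every term; factor it out. So factor: (-(6*(x + 8))) - 1 = -37.
Step 2. [(-(6*(x + 8))) - 1 = -37] -1 is outermost — add 1 both sides ⇒ sub: -(6*(x + 8)) = -36.
Step 3. [-(6*(x + 8)) = -36] leading − — multiply by −1 ⇒ neg: 6*(x + 8) = 36.
Step 4. [6*(x + 8) = 36] 6 out front; divide by 6 ⇒ div: x + 8 = 6.
Step 5. [x + 8 = 6] peel the +8: subtract 8 from each side ⇒ sub: x = -2.

Answer: x ∈ {-2}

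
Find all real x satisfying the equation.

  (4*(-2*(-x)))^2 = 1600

Step 1. [(4*(-2*(-x)))^2 = 1600] 1600 ≥ 0, LHS is (·)² — take ±√. So sqrt: 4*(-2*(-x)) = 40 or -40.
Step 2. [4*(-2*(-x)) = 40 or -40] divide by the outer 4 ⇒ div: -2*(-x) = 10 or -10.
Step 3. [-2*(-x) = 10 or -10] -2·(inner) — divide through by -2, so div: -x = -5 or 5.
Step 4. [-x = -5 or 5] leading − — multiply by −1. So neg: x = 5 or -5.

Answer: x ∈ {-5, 5}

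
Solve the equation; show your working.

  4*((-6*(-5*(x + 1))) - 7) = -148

Step 1. [4*((-6*(-5*(x + 1))) - 7) = -148] divide by the outer 4, so div: (-6*(-5*(x + 1))) - 7 = -37.
Step 2. [(-6*(-5*(x + 1))) - 7 = -37] 7 comes off first (add 7), so sub: -6*(-5*(x + 1)) = -30.
Step 3. [-6*(-5*(x + 1)) = -30] -6 out front; divide by -6, so div: -5*(x + 1) = 5.
Step 4. [-5*(x + 1) = 5] -5 out front; divide by -5 ⇒ div: x + 1 = -1.
Step 5. [x + 1 = -1] +1 is outermost — subtract 1 both sides ⇒ sub: x = -2.

Answer: x ∈ {-2}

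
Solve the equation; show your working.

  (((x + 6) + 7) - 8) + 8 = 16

Step 1. [(((x + 6) + 7) - 8) + 8 = 16] 8 comes off first (subtract 8) ⇒ sub: ((x + 6) + 7) - 8 = 8.
Step 2. [((x + 6) + 7) - 8 = 8] peel the -8: add 8 from each side. So sub: (x + 6) + 7 = 16.
Step 3. [(x + 6) + 7 = 16] the outer +7 inverts by subtracting 7, so sub: x + 6 = 9.
Step 4. [x + 6 = 9] the outer +6 inverts by subtracting 6 ⇒ sub: x = 3.

Answer: x ∈ {3}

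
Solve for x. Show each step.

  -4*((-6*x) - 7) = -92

Step 1. [-4*((-6*x) - 7) = -92] LHS = -4·(…); ÷-4 both sides. So div: (-6*x) - 7 = 23.
Step 2. [(-6*x) - 7 = 23] the outer -7 inverts by adding 7, so sub: -6*x = 30.
Step 3. [-6*x = 30] LHS = -6·(…); ÷-6 both sides ⇒ div: x = -5.

Answer: x ∈ {-5}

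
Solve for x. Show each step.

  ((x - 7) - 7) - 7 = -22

Step 1. [((x - 7) - 7) - 7 = -22] -7 is outermost — add 7 both sides ⇒ sub: (x - 7) - 7 = -15.
Step 2. [(x - 7) - 7 = -15] 7 comes off first (add 7) ⇒ sub: x - 7 = -8.
Step 3. [x - 7 = -8] the outer -7 inverts by adding 7. So sub: x = -1.

Answer: x ∈ {-1}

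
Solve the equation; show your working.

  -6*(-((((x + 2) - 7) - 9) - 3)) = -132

Step 1. [-6*(-((((x + 2) - 7) - 9) - 3)) = -132] divide by the outer -6, so div: -((((x + 2) - 7) - 9) - 3) = 22.
Step 2. [-((((x + 2) - 7) - 9) - 3) = 22] flip signs both sides ⇒ neg: (((x + 2) - 7) - 9) - 3 = -22.
Step 3. [(((x + 2) - 7) - 9) - 3 = -22] add 3: x sits inside (… - 3). So sub: ((x + 2) - 7) - 9 = -19.
Step 4. [((x + 2) - 7) - 9 = -19] 9 comes off first (add 9) ⇒ sub: (x + 2) - 7 = -10.
Step 5. [(x + 2) - 7 = -10] peel the -7: add 7 from each side ⇒ sub: x + 2 = -3.
Step 6. [x + 2 = -3] 2 comes off first (subtract 2) ⇒ sub: x = -5.

Answer: x ∈ {-5}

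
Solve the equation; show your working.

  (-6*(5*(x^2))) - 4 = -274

Step 1. [(-6*(5*(x^2))) - 4 = -274] add 4: x sits inside (… - 4). So sub: -6*(5*(x^2)) = -270.
Step 2. [-6*(5*(x^2)) = -270] -6·(inner) — divide through by -6. So div: 5*(x^2) = 45.
Step 3. [5*(x^2) = 45] LHS = 5·(…); ÷5 both sides. So div: x^2 = 9.
Step 4. [x^2 = 9] LHS squared, RHS 9 ≥ 0: apply √ (±). So sqrt: x = 3 or -3.

Answer: x ∈ {-3, 3}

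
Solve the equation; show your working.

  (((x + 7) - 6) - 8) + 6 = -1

Step 1. [(((x + 7) - 6) - 8) + 6 = -1] peel the +6: subtract 6 from each side, so sub: ((x + 7) - 6) - 8 = -7.
Step 2. [((x + 7) - 6) - 8 = -7] peel the -8: add 8 from each side ⇒ sub: (x + 7) - 6 = 1.
Step 3. [(x + 7) - 6 = 1] add 6: x sits inside (… - 6), so sub: x + 7 = 7.
Step 4. [x + 7 = 7] the outer +7 inverts by subtracting 7. So sub: x = 0.

Answer: x ∈ {0}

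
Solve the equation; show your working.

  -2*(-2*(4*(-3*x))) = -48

Step 1. [-2*(-2*(4*(-3*x))) = -48] divide by the outer -2 ⇒ div: -2*(4*(-3*x)) = 24.
Step 2. [-2*(4*(-3*x)) = 24] divide by the outer -2 ⇒ div: 4*(-3*x) = -12.
Step 3. [4*(-3*x) = -12] 4·(inner) — divide through by 4 ⇒ div: -3*x = -3.
Step 4. [-3*x = -3] LHS = -3·(…); ÷-3 both sides. So div: x = 1.

Answer: x ∈ {1}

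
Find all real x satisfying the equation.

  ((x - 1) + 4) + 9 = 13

Step 1. [((x - 1) + 4) + 9 = 13] subtract 9: x sits inside (… + 9) ⇒ sub: (x - 1) + 4 = 4.
Step 2. [(x - 1) + 4 = 4] 4 comes off first (subtract 4) ⇒ sub: x - 1 = 0.
Step 3. [x - 1 = 0] the outer -1 inverts by adding 1 ⇒ sub: x = 1.

Answer: x ∈ {1}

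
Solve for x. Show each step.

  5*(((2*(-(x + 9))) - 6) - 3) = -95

Step 1. [5*(((2*(-(x + 9))) - 6) - 3) = -95] 5·(inner) — divide through by 5 ⇒ div: ((2*(-(x + 9))) - 6) - 3 = -19.
Step 2. [((2*(-(x + 9))) - 6) - 3 = -19] add 3: x sits inside (… - 3). So sub: (2*(-(x + 9))) - 6 = -16.
Step 3. [(2*(-(x + 9))) - 6 = -16] common factor 2 (LHS and -16) — divide through, so factor: (-(x + 9)) - 3 = -8.
Step 4. [(-(x + 9)) - 3 = -8] the outer -3 inverts by adding 3 ⇒ sub: -(x + 9) = -5.
Step 5. [-(x + 9) = -5] LHS negated; negate both sides, so neg: x + 9 = 5.
Step 6. [x + 9 = 5] +9 is outermost — subtract 9 both sides, so sub: x = -4.

Answer: x ∈ {-4}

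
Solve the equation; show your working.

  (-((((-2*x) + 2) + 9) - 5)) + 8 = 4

Step 1. [(-((((-2*x) + 2) + 9) - 5)) + 8 = 4] +8 is outermost — subtract 8 both sides. So sub: -((((-2*x) + 2) + 9) - 5) = -4.
Step 2. [-((((-2*x) + 2) + 9) - 5) = -4] flip signs both sides. So neg: (((-2*x) + 2) + 9) - 5 = 4.
Step 3. [(((-2*x) + 2) + 9) - 5 = 4] 5 comes off first (add 5), so sub: ((-2*x) + 2) + 9 = 9.
Step 4. [((-2*x) + 2) + 9 = 9] the outer +9 inverts by subtracting 9. So sub: (-2*x) + 2 = 0.
Step 5. [(-2*x) + 2 = 0] peel the +2: subtract 2 from each side. So sub: -2*x = -2.
Step 6. [-2*x = -2] divide by the outer -2. So div: x = 1.

Answer: x ∈ {1}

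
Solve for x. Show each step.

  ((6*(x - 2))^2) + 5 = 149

Step 1. [((6*(x - 2))^2) + 5 = 149] the outer +5 inverts by subtracting 5, so sub: (6*(x - 2))^2 = 144.
Step 2. [(6*(x - 2))^2 = 144] 144 ≥ 0, LHS is (·)² — take ±√. So sqrt: 6*(x - 2) = 12 or -12.
Step 3. [6*(x - 2) = 12 or -12] 6·(inner) — divide through by 6. So div: x - 2 = 2 or -2.
Step 4. [x - 2 = 2 or -2] 2 comes off first (add 2) ⇒ sub: x = 4 or 0.

Answer: x ∈ {0, 4}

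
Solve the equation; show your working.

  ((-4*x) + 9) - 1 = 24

Step 1. [((-4*x) + 9) - 1 = 24] -1 is outermost — add 1 both sides ⇒ sub: (-4*x) + 9 = 25.
Step 2. [(-4*x) + 9 = 25] +9 is outermost — subtract 9 both sides, so sub: -4*x = 16.
Step 3. [-4*x = 16] leading coefficient -4: divide by -4, so div: x = -4.

Answer: x ∈ {-4}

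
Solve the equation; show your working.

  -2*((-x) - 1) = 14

Step 1. [-2*((-x) - 1) = 14] -2·(inner) — divide through by -2, so div: (-x) - 1 = -7.
Step 2. [(-x) - 1 = -7] -1 is outermost — add 1 both sides. So sub: -x = -6.
Step 3. [-x = -6] LHS negated; negate both sides. So neg: x = 6.

Answer: x ∈ {6}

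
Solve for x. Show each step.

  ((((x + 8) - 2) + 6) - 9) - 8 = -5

Step 1. [((((x + 8) - 2) + 6) - 9) - 8 = -5] add 8: x sits inside (… - 8). So sub: (((x + 8) - 2) + 6) - 9 = 3.
Step 2. [(((x + 8) - 2) + 6) - 9 = 3] 9 comes off first (add 9). So sub: ((x + 8) - 2) + 6 = 12.
Step 3. [((x + 8) - 2) + 6 = 12] peel the +6: subtract 6 from each side. So sub: (x + 8) - 2 = 6.
Step 4. [(x + 8) - 2 = 6] add 2: x sits inside (… - 2), so sub: x + 8 = 8.
Step 5. [x + 8 = 8] the outer +8 inverts by subtracting 8. So sub: x = 0.

Answer: x ∈ {0}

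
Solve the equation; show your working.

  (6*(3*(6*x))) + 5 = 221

Step 1. [(6*(3*(6*x))) + 5 = 221] 5 comes off first (subtract 5) ⇒ sub: 6*(3*(6*x)) = 216.
Step 2. [6*(3*(6*x)) = 216] leading coefficient 6: divide by 6, so div: 3*(6*x) = 36.
Step 3. [3*(6*x) = 36] leading coefficient 3: divide by 3, so div: 6*x = 12.
Step 4. [6*x = 12] leading coefficient 6: divide by 6. So div: x = 2.

Answer: x ∈ {2}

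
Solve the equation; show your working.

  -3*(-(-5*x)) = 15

Step 1. [-3*(-(-5*x)) = 15] -3·(inner) — divide through by -3 ⇒ div: -(-5*x) = -5.
Step 2. [-(-5*x) = -5] leading − — multiply by −1 ⇒ neg: -5*x = 5.
Step 3. [-5*x = 5] -5·(inner) — divide through by -5 ⇒ div: x = -1.

Answer: x ∈ {-1}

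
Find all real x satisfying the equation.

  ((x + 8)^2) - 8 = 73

Step 1. [((x + 8)^2) - 8 = 73] 8 comes off first (add 8) ⇒ sub: (x + 8)^2 = 81.
Step 2. [(x + 8)^2 = 81] LHS squared, RHS 81 ≥ 0: apply √ (±) ⇒ sqrt: x + 8 = 9 or -9.
Step 3. [x + 8 = 9 or -9] +8 is outermost — subtract 8 both sides, so sub: x = 1 or -17.

Answer: x ∈ {-17, 1}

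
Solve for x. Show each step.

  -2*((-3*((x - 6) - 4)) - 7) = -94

Step 1. [-2*((-3*((x - 6) - 4)) - 7) = -94] divide by the outer -2. So div: (-3*((x - 6) - 4)) - 7 = 47.
Step 2. [(-3*((x - 6) - 4)) - 7 = 47] peel the -7: add 7 from each side, so sub: -3*((x - 6) - 4) = 54.
Step 3. [-3*((x - 6) - 4) = 54] leading coefficient -3: divide by -3 ⇒ div: (x - 6) - 4 = -18.
Step 4. [(x - 6) - 4 = -18] 4 comes off first (add 4) ⇒ sub: x - 6 = -14.
Step 5. [x - 6 = -14] peel the -6: add 6 from each side, so sub: x = -8.

Answer: x ∈ {-8}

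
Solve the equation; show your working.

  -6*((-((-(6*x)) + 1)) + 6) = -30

Step 1. [-6*((-((-(6*x)) + 1)) + 6) = -30] -6·(inner) — divide through by -6. So div: (-((-(6*x)) + 1)) + 6 = 5.
Step 2. [(-((-(6*x)) + 1)) + 6 = 5] +6 is outermost — subtract 6 both sides. So sub: -((-(6*x)) + 1) = -1.
Step 3. [-((-(6*x)) + 1) = -1] LHS negated; negate both sides ⇒ neg: (-(6*x)) + 1 = 1.
Step 4. [(-(6*x)) + 1 = 1] +1 is outermost — subtract 1 both sides ⇒ sub: -(6*x) = 0.
Step 5. [-(6*x) = 0] flip signs both sides, so neg: 6*x = 0.
Step 6. [6*x = 0] divide by the outer 6. So div: x = 0.

Answer: x ∈ {0}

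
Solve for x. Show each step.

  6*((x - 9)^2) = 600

Step 1. [6*((x - 9)^2) = 600] LHS = 6·(…); ÷6 both sides. So div: (x - 9)^2 = 100.
Step 2. [(x - 9)^2 = 100] LHS squared, RHS 100 ≥ 0: apply √ (±) ⇒ sqrt: x - 9 = 10 or -10.
Step 3. [x - 9 = 10 or -10] -9 is outermost — add 9 both sides ⇒ sub: x = 19 or -1.

Answer: x ∈ {-1, 19}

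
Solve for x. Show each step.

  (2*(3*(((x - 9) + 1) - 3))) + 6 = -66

Step 1. [(2*(3*(((x - 9) + 1) - 3))) + 6 = -66] common factor 2 (LHS and -66) — divide through ⇒ factor: (3*(((x - 9) + 1) - 3)) + 3 = -33.
Step 2. [(3*(((x - 9) + 1) - 3)) + 3 = -33] 3 | LHS and 3 | -33: pull 3 out. So factor: (((x - 9) + 1) - 3) + 1 = -11.
Step 3. [(((x - 9) + 1) - 3) + 1 = -11] peel the +1: subtract 1 from each side ⇒ sub: ((x - 9) + 1) - 3 = -12.
Step 4. [((x - 9) + 1) - 3 = -12] peel the -3: add 3 from each side ⇒ sub: (x - 9) + 1 = -9.
Step 5. [(x - 9) + 1 = -9] peel the +1: subtract 1 from each side ⇒ sub: x - 9 = -10.
Step 6. [x - 9 = -10] peel the -9: add 9 from each side ⇒ sub: x = -1.

Answer: x ∈ {-1}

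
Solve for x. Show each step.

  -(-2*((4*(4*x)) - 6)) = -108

Step 1. [-(-2*((4*(4*x)) - 6)) = -108] leading − — multiply by −1, so neg: -2*((4*(4*x)) - 6) = 108.
Step 2. [-2*((4*(4*x)) - 6) = 108] divide by the outer -2 ⇒ div: (4*(4*x)) - 6 = -54.
Step 3. [(4*(4*x)) - 6 = -54] -6 is outermost — add 6 both sides ⇒ sub: 4*(4*x) = -48.
Step 4. [4*(4*x) = -48] leading coefficient 4: divide by 4. So div: 4*x = -12.
Step 5. [4*x = -12] leading coefficient 4: divide by 4, so div: x = -3.

Answer: x ∈ {-3}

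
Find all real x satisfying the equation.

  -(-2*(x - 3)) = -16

Step 1. [-(-2*(x - 3)) = -16] LHS negated; negate both sides. So neg: -2*(x - 3) = 16.
Step 2. [-2*(x - 3) = 16] LHS = -2·(…); ÷-2 both sides ⇒ div: x - 3 = -8.
Step 3. [x - 3 = -8] -3 is outermost — add 3 both sides. So sub: x = -5.

Answer: x ∈ {-5}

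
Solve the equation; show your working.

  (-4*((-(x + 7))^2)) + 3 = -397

Step 1. [(-4*((-(x + 7))^2)) + 3 = -397] the outer +3 inverts by subtracting 3, so sub: -4*((-(x + 7))^2) = -400.
Step 2. [-4*((-(x + 7))^2) = -400] -4·(inner) — divide through by -4, so div: (-(x + 7))^2 = 100.
Step 3. [(-(x + 7))^2 = 100] 100 ≥ 0, LHS is (·)² — take ±√. So sqrt: -(x + 7) = 10 or -10.
Step 4. [-(x + 7) = 10 or -10] leading − — multiply by −1. So neg: x + 7 = -10 or 10.
Step 5. [x + 7 = -10 or 10] the outer +7 inverts by subtracting 7 ⇒ sub: x = -17 or 3.

Answer: x ∈ {-17, 3}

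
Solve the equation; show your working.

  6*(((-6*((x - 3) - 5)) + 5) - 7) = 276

Step 1. [6*(((-6*((x - 3) - 5)) + 5) - 7) = 276] leading coefficient 6: divide by 6 ⇒ div: ((-6*((x - 3) - 5)) + 5) - 7 = 46.
Step 2. [((-6*((x - 3) - 5)) + 5) - 7 = 46] the outer -7 inverts by adding 7, so sub: (-6*((x - 3) - 5)) + 5 = 53.
Step 3. [(-6*((x - 3) - 5)) + 5 = 53] peel the +5: subtract 5 from each side, so sub: -6*((x - 3) - 5) = 48.
Step 4. [-6*((x - 3) - 5) = 48] -6·(inner) — divide through by -6 ⇒ div: (x - 3) - 5 = -8.
Step 5. [(x - 3) - 5 = -8] peel the -5: add 5 from each side ⇒ sub: x - 3 = -3.
Step 6. [x - 3 = -3] peel the -3: add 3 from each side ⇒ sub: x = 0.

Answer: x ∈ {0}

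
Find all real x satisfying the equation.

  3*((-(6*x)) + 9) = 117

Step 1. [3*((-(6*x)) + 9) = 117] leading coefficient 3: divide by 3, so div: (-(6*x)) + 9 = 39.
Step 2. [(-(6*x)) + 9 = 39] +9 is outermost — subtract 9 both sides ⇒ sub: -(6*x) = 30.
Step 3. [-(6*x) = 30] LHS negated; negate both sides. So neg: 6*x = -30.
Step 4. [6*x = -30] 6·(inner) — divide through by 6 ⇒ div: x = -5.

Answer: x ∈ {-5}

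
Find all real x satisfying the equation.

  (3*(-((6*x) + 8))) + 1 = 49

Step 1. [(3*(-((6*x) + 8))) + 1 = 49] the outer +1 inverts by subtracting 1, so sub: 3*(-((6*x) + 8)) = 48.
Step 2. [3*(-((6*x) + 8)) = 48] leading coefficient 3: divide by 3 ⇒ div: -((6*x) + 8) = 16.
Step 3. [-((6*x) + 8) = 16] LHS negated; negate both sides, so neg: (6*x) + 8 = -16.
Step 4. [(6*x) + 8 = -16] subtract 8: x sits inside (… + 8). So sub: 6*x = -24.
Step 5. [6*x = -24] divide by the outer 6, so div: x = -4.

Answer: x ∈ {-4}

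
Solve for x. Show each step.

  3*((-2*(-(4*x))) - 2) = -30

Step 1. [3*((-2*(-(4*x))) - 2) = -30] leading coefficient 3: divide by 3, so div: (-2*(-(4*x))) - 2 = -10.
Step 2. [(-2*(-(4*x))) - 2 = -10] peel the -2: add 2 from each side, so sub: -2*(-(4*x)) = -8.
Step 3. [-2*(-(4*x)) = -8] leading coefficient -2: divide by -2 ⇒ div: -(4*x) = 4.
Step 4. [-(4*x) = 4] flip signs both sides ⇒ neg: 4*x = -4.
Step 5. [4*x = -4] LHS = 4·(…); ÷4 both sides, so div: x = -1.

Answer: x ∈ {-1}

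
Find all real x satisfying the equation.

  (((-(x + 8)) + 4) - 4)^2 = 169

Step 1. [(((-(x + 8)) + 4) - 4)^2 = 169] 169 ≥ 0, LHS is (·)² — take ±√, so sqrt: ((-(x + 8)) + 4) - 4 = 13 or -13.
Step 2. [((-(x + 8)) + 4) - 4 = 13 or -13] 4 comes off first (add 4). So sub: (-(x + 8)) + 4 = 17 or -9.
Step 3. [(-(x + 8)) + 4 = 17 or -9] subtract 4: x sits inside (… + 4) ⇒ sub: -(x + 8) = 13 or -13.
Step 4. [-(x + 8) = 13 or -13] flip signs both sides ⇒ neg: x + 8 = -13 or 13.
Step 5. [x + 8 = -13 or 13] +8 is outermost — subtract 8 both sides, so sub: x = -21 or 5.

Answer: x ∈ {-21, 5}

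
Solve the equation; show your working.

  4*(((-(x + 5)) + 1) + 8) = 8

Step 1. [4*(((-(x + 5)) + 1) + 8) = 8] LHS = 4·(…); ÷4 both sides. So div: ((-(x + 5)) + 1) + 8 = 2.
Step 2. [((-(x + 5)) + 1) + 8 = 2] 8 comes off first (subtract 8), so sub: (-(x + 5)) + 1 = -6.
Step 3. [(-(x + 5)) + 1 = -6] the outer +1 inverts by subtracting 1. So sub: -(x + 5) = -7.
Step 4. [-(x + 5) = -7] leading − — multiply by −1, so neg: x + 5 = 7.
Step 5. [x + 5 = 7] subtract 5: x sits inside (… + 5), so sub: x = 2.

Answer: x ∈ {2}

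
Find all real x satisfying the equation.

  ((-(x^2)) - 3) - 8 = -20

Step 1. [((-(x^2)) - 3) - 8 = -20] -8 is outermost — add 8 both sides ⇒ sub: (-(x^2)) - 3 = -12.
Step 2. [(-(x^2)) - 3 = -12] 3 comes off first (add 3) ⇒ sub: -(x^2) = -9.
Step 3. [-(x^2) = -9] flip signs both sides, so neg: x^2 = 9.
Step 4. [x^2 = 9] LHS squared, RHS 9 ≥ 0: apply √ (±) ⇒ sqrt: x = 3 or -3.

Answer: x ∈ {-3, 3}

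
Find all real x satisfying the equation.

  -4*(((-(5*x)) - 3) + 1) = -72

Step 1. [-4*(((-(5*x)) - 3) + 1) = -72] leading coefficient -4: divide by -4. So div: ((-(5*x)) - 3) + 1 = 18.
Step 2. [((-(5*x)) - 3) + 1 = 18] +1 is outermost — subtract 1 both sides. So sub: (-(5*x)) - 3 = 17.
Step 3. [(-(5*x)) - 3 = 17] 3 comes off first (add 3), so sub: -(5*x) = 20.
Step 4. [-(5*x) = 20] flip signs both sides, so neg: 5*x = -20.
Step 5. [5*x = -20] divide by the outer 5 ⇒ div: x = -4.

Answer: x ∈ {-4}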